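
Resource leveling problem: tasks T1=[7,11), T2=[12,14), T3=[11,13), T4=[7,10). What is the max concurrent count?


Check each time point for overlaps:
  t=7: 2 tasks active (T1, T4)
Max concurrent = 2


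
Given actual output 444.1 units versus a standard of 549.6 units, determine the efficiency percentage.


Efficiency = (actual / standard) × 100
= (444.1 / 549.6) × 100
= 80.8%


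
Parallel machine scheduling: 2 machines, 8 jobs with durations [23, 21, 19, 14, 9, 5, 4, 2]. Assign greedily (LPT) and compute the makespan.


Jobs (LPT sorted): [23, 21, 19, 14, 9, 5, 4, 2]
Machines: 2
  J=23 → Machine 1 (load: 0+23=23)
  J=21 → Machine 2 (load: 0+21=21)
  J=19 → Machine 2 (load: 21+19=40)
  J=14 → Machine 1 (load: 23+14=37)
  J=9 → Machine 1 (load: 37+9=46)
  J=5 → Machine 2 (load: 40+5=45)
  J=4 → Machine 2 (load: 45+4=49)
  J=2 → Machine 1 (load: 46+2=48)
Machine loads: [48, 49]
Makespan = max = 49 time units


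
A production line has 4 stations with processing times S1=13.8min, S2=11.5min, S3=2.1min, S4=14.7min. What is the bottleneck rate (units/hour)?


Bottleneck = longest station time
Station times: [13.8, 11.5, 2.1, 14.7]
Max = 14.7 min
Rate = 60 / 14.7
= 4.08 units/hour (bottleneck: 14.7min)


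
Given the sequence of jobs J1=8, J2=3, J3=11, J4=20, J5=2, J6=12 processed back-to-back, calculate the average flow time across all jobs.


Completion times:
  J1: completes at 8
  J2: completes at 11
  J3: completes at 22
  J4: completes at 42
  J5: completes at 44
  J6: completes at 56
Sum = 183
Average = 183/6
= 30.50


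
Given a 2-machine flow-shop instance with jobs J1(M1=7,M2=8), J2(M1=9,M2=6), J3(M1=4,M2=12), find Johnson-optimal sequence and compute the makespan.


Johnson's rule:
Group 1 (M1≤M2, sort by M1): ['J3', 'J1']
Group 2 (M1>M2, sort desc M2): ['J2']
Sequence: J3 → J1 → J2
Makespan calculation:
  J3: M1 done=4, M2 done=16
  J1: M1 done=11, M2 done=24
  J2: M1 done=20, M2 done=30
= Sequence: J3 → J1 → J2, Makespan: 30


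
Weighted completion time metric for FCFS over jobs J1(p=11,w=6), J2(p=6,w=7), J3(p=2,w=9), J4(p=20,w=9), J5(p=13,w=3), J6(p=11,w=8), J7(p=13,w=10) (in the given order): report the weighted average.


Completion times:
  J1: C=11, w×C=6×11=66
  J2: C=17, w×C=7×17=119
  J3: C=19, w×C=9×19=171
  J4: C=39, w×C=9×39=351
  J5: C=52, w×C=3×52=156
  J6: C=63, w×C=8×63=504
  J7: C=76, w×C=10×76=760
Sum w×C = 2127
Sum w = 52
Weighted avg = 2127/52
= 40.90


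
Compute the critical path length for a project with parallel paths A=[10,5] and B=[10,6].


Path A: 10 + 5 = 15
Path B: 10 + 6 = 16
Critical path = longest = max(15, 16)
= 16 (Path B)


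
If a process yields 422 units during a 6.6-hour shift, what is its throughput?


Throughput = units / time
= 422 / 6.6
= 63.9 units/hour


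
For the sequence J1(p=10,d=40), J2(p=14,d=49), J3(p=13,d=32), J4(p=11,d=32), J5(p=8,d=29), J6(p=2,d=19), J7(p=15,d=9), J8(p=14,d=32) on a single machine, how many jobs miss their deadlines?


Completion vs due date:
  J1: C=10, d=40 → on time
  J2: C=24, d=49 → on time
  J3: C=37, d=32 → TARDY
  J4: C=48, d=32 → TARDY
  J5: C=56, d=29 → TARDY
  J6: C=58, d=19 → TARDY
  J7: C=73, d=9 → TARDY
  J8: C=87, d=32 → TARDY
Tardy jobs: J3, J4, J5, J6, J7, J8
Count = 6


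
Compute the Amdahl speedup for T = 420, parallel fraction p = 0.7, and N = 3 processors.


Amdahl's law: T_p = T × ((1-p) + p/N)
= 420 × ((1-0.7) + 0.7/3)
= 420 × (0.30 + 0.2333)
= 420 × 0.5333
= 224.00
Speedup = 420/224.00
= 1.88×


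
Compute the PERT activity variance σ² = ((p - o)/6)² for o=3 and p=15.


σ² = ((p - o) / 6)² = (p - o)² / 36
= (15 - 3)² / 36
= 12² / 36
= 144 / 36
= 4.0000


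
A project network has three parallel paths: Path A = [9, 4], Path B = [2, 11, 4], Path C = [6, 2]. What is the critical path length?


Path A: 9 + 4 = 13
Path B: 2 + 11 + 4 = 17
Path C: 6 + 2 = 8
Critical path = longest = max(13, 17, 8)
= 17 (Path B)


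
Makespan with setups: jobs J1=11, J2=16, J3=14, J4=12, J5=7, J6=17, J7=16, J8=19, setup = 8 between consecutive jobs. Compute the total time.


Makespan = Σ processing + (n-1) × setup
= (11 + 16 + 14 + 12 + 7 + 17 + 16 + 19) + (8-1)×8
= 112 + 56
= 168 time units


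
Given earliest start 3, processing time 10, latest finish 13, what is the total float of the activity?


EF = ES + duration = 3 + 10 = 13
LS = LF - duration = 13 - 10 = 3
Total Float = LF - EF = 13 - 13
(or LS - ES = 3 - 3)
= 0


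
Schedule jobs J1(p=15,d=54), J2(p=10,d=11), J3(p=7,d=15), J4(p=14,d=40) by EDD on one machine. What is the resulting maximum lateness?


EDD order: J2 → J3 → J4 → J1
Completion and lateness:
  J2: C=10, d=11, L=10-11=-1
  J3: C=17, d=15, L=17-15=2
  J4: C=31, d=40, L=31-40=-9
  J1: C=46, d=54, L=46-54=-8
Lmax = max(-1, 2, -9, -8)
= 2


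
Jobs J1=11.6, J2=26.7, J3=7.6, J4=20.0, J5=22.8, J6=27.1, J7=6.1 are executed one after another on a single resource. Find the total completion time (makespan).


Sequential makespan: sum all processing times
= 11.6 + 26.7 + 7.6 + 20.0 + 22.8 + 27.1 + 6.1
= 121.9 time units


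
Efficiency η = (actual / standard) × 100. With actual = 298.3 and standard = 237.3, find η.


Efficiency = (actual / standard) × 100
= (298.3 / 237.3) × 100
= 125.7%


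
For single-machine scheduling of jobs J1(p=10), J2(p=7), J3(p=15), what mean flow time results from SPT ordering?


SPT order: J2 → J1 → J3
Completion times:
  J2: C=7
  J1: C=17
  J3: C=32
Sum = 56, n = 3
Mean flow = 56/3
= 18.67


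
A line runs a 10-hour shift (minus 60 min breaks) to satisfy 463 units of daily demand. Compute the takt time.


Available = 10×60 - 60 = 540 min
Takt time = 540 / 463
= 1.17 min/unit


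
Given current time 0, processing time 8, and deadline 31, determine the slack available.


Slack = due - current_time - processing
= 31 - 0 - 8
= 23


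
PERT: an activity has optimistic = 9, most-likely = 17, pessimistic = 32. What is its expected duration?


te = (o + 4m + p) / 6
= (9 + 4×17 + 32) / 6
= (9 + 68 + 32) / 6
= 109 / 6
= 18.17


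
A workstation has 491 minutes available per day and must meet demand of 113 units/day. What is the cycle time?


Cycle time = available time / demand
= 491 / 113
= 4.35 min/unit


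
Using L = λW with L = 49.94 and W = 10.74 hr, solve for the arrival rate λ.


Little's law: L = λW → λ = L / W
= 49.94 / 10.74
= 4.65 per hour


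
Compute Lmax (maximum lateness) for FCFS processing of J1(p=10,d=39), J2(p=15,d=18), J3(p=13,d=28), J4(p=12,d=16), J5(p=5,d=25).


Lateness per job (L = C - d):
  J1: C=10, d=39, L=-29
  J2: C=25, d=18, L=7
  J3: C=38, d=28, L=10
  J4: C=50, d=16, L=34
  J5: C=55, d=25, L=30
Lmax = max(-29, 7, 10, 34, 30)
= 34


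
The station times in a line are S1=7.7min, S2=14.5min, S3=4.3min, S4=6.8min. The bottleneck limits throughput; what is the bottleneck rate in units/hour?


Bottleneck = longest station time
Station times: [7.7, 14.5, 4.3, 6.8]
Max = 14.5 min
Rate = 60 / 14.5
= 4.14 units/hour (bottleneck: 14.5min)


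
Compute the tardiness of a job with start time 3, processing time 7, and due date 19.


Completion = start + processing = 3 + 7 = 10
Tardiness = max(0, C - d) = max(0, 10 - 19)
= max(0, -9)
= 0


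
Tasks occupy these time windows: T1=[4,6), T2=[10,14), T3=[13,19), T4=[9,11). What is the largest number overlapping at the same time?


Check each time point for overlaps:
  t=10: 2 tasks active (T2, T4)
Max concurrent = 2


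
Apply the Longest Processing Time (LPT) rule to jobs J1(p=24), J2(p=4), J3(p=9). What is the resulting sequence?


LPT: sort by longest processing time first
  J1: p=24
  J3: p=9
  J2: p=4
Order: J1 → J3 → J2


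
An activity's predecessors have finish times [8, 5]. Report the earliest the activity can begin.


ES = max of all predecessor completion times
Predecessors: [8, 5]
ES = max(8, 5)
= 8


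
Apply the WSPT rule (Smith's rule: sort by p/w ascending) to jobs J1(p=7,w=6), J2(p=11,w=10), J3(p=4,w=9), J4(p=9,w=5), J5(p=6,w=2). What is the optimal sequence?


WSPT (Smith's rule): sort by p/w ascending
  J3: p/w = 4/9 = 0.444
  J2: p/w = 11/10 = 1.100
  J1: p/w = 7/6 = 1.167
  J4: p/w = 9/5 = 1.800
  J5: p/w = 6/2 = 3.000
Order: J3 → J2 → J1 → J4 → J5


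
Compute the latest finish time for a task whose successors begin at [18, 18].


LF = min of all successor start times
Successors start at: [18, 18]
LF = min(18, 18)
= 18


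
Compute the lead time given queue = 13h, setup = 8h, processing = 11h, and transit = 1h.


Lead time = queue + setup + processing + transit
= 13 + 8 + 11 + 1
= 33 hours


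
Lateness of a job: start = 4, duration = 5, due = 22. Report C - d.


Completion = 4 + 5 = 9
Lateness = C - d = 9 - 22
= -13


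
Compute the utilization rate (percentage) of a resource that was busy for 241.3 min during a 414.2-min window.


Utilization = busy / total × 100
= 241.3 / 414.2 × 100
= 58.3%


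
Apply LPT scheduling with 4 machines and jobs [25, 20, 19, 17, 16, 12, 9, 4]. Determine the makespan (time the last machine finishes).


Jobs (LPT sorted): [25, 20, 19, 17, 16, 12, 9, 4]
Machines: 4
  J=25 → Machine 1 (load: 0+25=25)
  J=20 → Machine 2 (load: 0+20=20)
  J=19 → Machine 3 (load: 0+19=19)
  J=17 → Machine 4 (load: 0+17=17)
  J=16 → Machine 4 (load: 17+16=33)
  J=12 → Machine 3 (load: 19+12=31)
  J=9 → Machine 2 (load: 20+9=29)
  J=4 → Machine 1 (load: 25+4=29)
Machine loads: [29, 29, 31, 33]
Makespan = max = 33 time units


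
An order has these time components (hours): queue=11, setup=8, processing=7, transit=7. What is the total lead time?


Lead time = queue + setup + processing + transit
= 11 + 8 + 7 + 7
= 33 hours


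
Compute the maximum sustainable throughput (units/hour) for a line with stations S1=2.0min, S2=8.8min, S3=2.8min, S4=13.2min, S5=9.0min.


Bottleneck = longest station time
Station times: [2.0, 8.8, 2.8, 13.2, 9.0]
Max = 13.2 min
Rate = 60 / 13.2
= 4.55 units/hour (bottleneck: 13.2min)


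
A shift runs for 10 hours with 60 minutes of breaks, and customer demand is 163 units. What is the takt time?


Available = 10×60 - 60 = 540 min
Takt time = 540 / 163
= 3.31 min/unit


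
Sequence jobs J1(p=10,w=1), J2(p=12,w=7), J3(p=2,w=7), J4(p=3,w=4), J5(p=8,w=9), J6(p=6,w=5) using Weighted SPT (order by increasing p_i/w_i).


WSPT (Smith's rule): sort by p/w ascending
  J3: p/w = 2/7 = 0.286
  J4: p/w = 3/4 = 0.750
  J5: p/w = 8/9 = 0.889
  J6: p/w = 6/5 = 1.200
  J2: p/w = 12/7 = 1.714
  J1: p/w = 10/1 = 10.000
Order: J3 → J4 → J5 → J6 → J2 → J1


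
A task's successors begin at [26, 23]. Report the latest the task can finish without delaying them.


LF = min of all successor start times
Successors start at: [26, 23]
LF = min(26, 23)
= 23


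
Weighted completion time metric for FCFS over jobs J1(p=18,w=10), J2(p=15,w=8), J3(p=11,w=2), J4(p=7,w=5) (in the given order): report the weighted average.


Completion times:
  J1: C=18, w×C=10×18=180
  J2: C=33, w×C=8×33=264
  J3: C=44, w×C=2×44=88
  J4: C=51, w×C=5×51=255
Sum w×C = 787
Sum w = 25
Weighted avg = 787/25
= 31.48


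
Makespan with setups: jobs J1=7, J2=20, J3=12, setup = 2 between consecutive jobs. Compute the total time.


Makespan = Σ processing + (n-1) × setup
= (7 + 20 + 12) + (3-1)×2
= 39 + 4
= 43 time units


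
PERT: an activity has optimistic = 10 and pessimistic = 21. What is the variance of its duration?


σ² = ((p - o) / 6)² = (p - o)² / 36
= (21 - 10)² / 36
= 11² / 36
= 121 / 36
= 3.3611


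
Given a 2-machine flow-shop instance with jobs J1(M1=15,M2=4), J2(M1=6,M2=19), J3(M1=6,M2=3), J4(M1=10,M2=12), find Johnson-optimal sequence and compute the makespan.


Johnson's rule:
Group 1 (M1≤M2, sort by M1): ['J2', 'J4']
Group 2 (M1>M2, sort desc M2): ['J1', 'J3']
Sequence: J2 → J4 → J1 → J3
Makespan calculation:
  J2: M1 done=6, M2 done=25
  J4: M1 done=16, M2 done=37
  J1: M1 done=31, M2 done=41
  J3: M1 done=37, M2 done=44
= Sequence: J2 → J4 → J1 → J3, Makespan: 44


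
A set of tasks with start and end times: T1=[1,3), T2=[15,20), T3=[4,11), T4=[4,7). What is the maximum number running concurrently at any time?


Check each time point for overlaps:
  t=4: 2 tasks active (T3, T4)
Max concurrent = 2


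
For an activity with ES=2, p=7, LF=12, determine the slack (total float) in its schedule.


EF = ES + duration = 2 + 7 = 9
LS = LF - duration = 12 - 7 = 5
Total Float = LF - EF = 12 - 9
(or LS - ES = 5 - 2)
= 3


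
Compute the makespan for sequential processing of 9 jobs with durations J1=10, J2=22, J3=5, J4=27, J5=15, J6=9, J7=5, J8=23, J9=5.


Sequential makespan: sum all processing times
= 10 + 22 + 5 + 27 + 15 + 9 + 5 + 23 + 5
= 121 time units


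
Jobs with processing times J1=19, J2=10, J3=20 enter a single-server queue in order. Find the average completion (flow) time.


Completion times:
  J1: completes at 19
  J2: completes at 29
  J3: completes at 49
Sum = 97
Average = 97/3
= 32.33


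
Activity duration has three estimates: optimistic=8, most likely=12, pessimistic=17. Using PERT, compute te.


te = (o + 4m + p) / 6
= (8 + 4×12 + 17) / 6
= (8 + 48 + 17) / 6
= 73 / 6
= 12.17


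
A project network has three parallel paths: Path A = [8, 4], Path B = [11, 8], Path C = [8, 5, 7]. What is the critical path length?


Path A: 8 + 4 = 12
Path B: 11 + 8 = 19
Path C: 8 + 5 + 7 = 20
Critical path = longest = max(12, 19, 20)
= 20 (Path C)


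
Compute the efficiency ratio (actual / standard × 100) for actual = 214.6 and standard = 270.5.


Efficiency = (actual / standard) × 100
= (214.6 / 270.5) × 100
= 79.3%


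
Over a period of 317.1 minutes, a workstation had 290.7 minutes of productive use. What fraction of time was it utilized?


Utilization = busy / total × 100
= 290.7 / 317.1 × 100
= 91.7%


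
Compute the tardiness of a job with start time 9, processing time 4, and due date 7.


Completion = start + processing = 9 + 4 = 13
Tardiness = max(0, C - d) = max(0, 13 - 7)
= max(0, 6)
= 6


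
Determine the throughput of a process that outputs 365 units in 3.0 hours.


Throughput = units / time
= 365 / 3.0
= 121.7 units/hour


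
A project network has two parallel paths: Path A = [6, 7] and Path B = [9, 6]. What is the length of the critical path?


Path A: 6 + 7 = 13
Path B: 9 + 6 = 15
Critical path = longest = max(13, 15)
= 15 (Path B)


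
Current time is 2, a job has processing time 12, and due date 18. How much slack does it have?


Slack = due - current_time - processing
= 18 - 2 - 12
= 4


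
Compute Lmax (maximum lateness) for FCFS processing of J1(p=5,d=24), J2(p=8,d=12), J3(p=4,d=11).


Lateness per job (L = C - d):
  J1: C=5, d=24, L=-19
  J2: C=13, d=12, L=1
  J3: C=17, d=11, L=6
Lmax = max(-19, 1, 6)
= 6


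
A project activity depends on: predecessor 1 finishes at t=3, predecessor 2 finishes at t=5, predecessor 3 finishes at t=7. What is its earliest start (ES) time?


ES = max of all predecessor completion times
Predecessors: [3, 5, 7]
ES = max(3, 5, 7)
= 7


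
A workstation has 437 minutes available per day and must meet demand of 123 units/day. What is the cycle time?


Cycle time = available time / demand
= 437 / 123
= 3.55 min/unit


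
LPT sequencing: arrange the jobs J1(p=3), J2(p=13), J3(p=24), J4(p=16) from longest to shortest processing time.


LPT: sort by longest processing time first
  J3: p=24
  J4: p=16
  J2: p=13
  J1: p=3
Order: J3 → J4 → J2 → J1


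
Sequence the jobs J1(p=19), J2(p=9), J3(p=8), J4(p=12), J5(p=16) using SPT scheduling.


SPT: sort by shortest processing time
  J3: p=8
  J2: p=9
  J4: p=12
  J5: p=16
  J1: p=19
Order: J3 → J2 → J4 → J5 → J1


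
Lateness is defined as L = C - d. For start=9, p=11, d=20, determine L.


Completion = 9 + 11 = 20
Lateness = C - d = 20 - 20
= 0


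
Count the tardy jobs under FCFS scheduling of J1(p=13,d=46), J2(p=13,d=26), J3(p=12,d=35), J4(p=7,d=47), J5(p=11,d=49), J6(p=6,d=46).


Completion vs due date:
  J1: C=13, d=46 → on time
  J2: C=26, d=26 → on time
  J3: C=38, d=35 → TARDY
  J4: C=45, d=47 → on time
  J5: C=56, d=49 → TARDY
  J6: C=62, d=46 → TARDY
Tardy jobs: J3, J5, J6
Count = 3


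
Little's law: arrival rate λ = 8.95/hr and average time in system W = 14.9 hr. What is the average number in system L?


Little's law: L = λ × W
= 8.95 × 14.9
= 133.35


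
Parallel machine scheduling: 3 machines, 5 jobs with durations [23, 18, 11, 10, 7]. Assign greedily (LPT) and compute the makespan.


Jobs (LPT sorted): [23, 18, 11, 10, 7]
Machines: 3
  J=23 → Machine 1 (load: 0+23=23)
  J=18 → Machine 2 (load: 0+18=18)
  J=11 → Machine 3 (load: 0+11=11)
  J=10 → Machine 3 (load: 11+10=21)
  J=7 → Machine 2 (load: 18+7=25)
Machine loads: [23, 25, 21]
Makespan = max = 25 time units


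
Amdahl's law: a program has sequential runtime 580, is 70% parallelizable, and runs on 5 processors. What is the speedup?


Amdahl's law: T_p = T × ((1-p) + p/N)
= 580 × ((1-0.7) + 0.7/5)
= 580 × (0.30 + 0.1400)
= 580 × 0.4400
= 255.20
Speedup = 580/255.20
= 2.27×


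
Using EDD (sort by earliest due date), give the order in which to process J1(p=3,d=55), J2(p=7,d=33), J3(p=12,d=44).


EDD: sort by earliest due date
  J2: d=33, p=7
  J3: d=44, p=12
  J1: d=55, p=3
Order: J2 → J3 → J1


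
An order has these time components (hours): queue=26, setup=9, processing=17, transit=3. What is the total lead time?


Lead time = queue + setup + processing + transit
= 26 + 9 + 17 + 3
= 55 hours


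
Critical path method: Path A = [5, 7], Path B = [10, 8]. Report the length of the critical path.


Path A: 5 + 7 = 12
Path B: 10 + 8 = 18
Critical path = longest = max(12, 18)
= 18 (Path B)


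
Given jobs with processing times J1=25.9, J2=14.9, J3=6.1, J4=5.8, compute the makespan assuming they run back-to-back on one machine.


Sequential makespan: sum all processing times
= 25.9 + 14.9 + 6.1 + 5.8
= 52.7 time units


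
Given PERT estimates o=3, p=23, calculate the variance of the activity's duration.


σ² = ((p - o) / 6)² = (p - o)² / 36
= (23 - 3)² / 36
= 20² / 36
= 400 / 36
= 11.1111


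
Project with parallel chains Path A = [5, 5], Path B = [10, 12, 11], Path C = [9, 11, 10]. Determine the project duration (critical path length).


Path A: 5 + 5 = 10
Path B: 10 + 12 + 11 = 33
Path C: 9 + 11 + 10 = 30
Critical path = longest = max(10, 33, 30)
= 33 (Path B)


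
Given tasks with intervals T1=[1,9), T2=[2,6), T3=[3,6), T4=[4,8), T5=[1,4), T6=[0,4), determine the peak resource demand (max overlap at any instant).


Check each time point for overlaps:
  t=3: 5 tasks active (T1, T2, T3, T5, T6)
Max concurrent = 5


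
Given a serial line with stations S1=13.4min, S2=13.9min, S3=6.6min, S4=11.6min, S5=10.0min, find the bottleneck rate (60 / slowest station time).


Bottleneck = longest station time
Station times: [13.4, 13.9, 6.6, 11.6, 10.0]
Max = 13.9 min
Rate = 60 / 13.9
= 4.32 units/hour (bottleneck: 13.9min)


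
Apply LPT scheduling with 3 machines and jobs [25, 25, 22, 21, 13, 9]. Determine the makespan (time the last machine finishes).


Jobs (LPT sorted): [25, 25, 22, 21, 13, 9]
Machines: 3
  J=25 → Machine 1 (load: 0+25=25)
  J=25 → Machine 2 (load: 0+25=25)
  J=22 → Machine 3 (load: 0+22=22)
  J=21 → Machine 3 (load: 22+21=43)
  J=13 → Machine 1 (load: 25+13=38)
  J=9 → Machine 2 (load: 25+9=34)
Machine loads: [38, 34, 43]
Makespan = max = 43 time units


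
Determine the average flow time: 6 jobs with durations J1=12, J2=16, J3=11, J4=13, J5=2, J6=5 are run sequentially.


Completion times:
  J1: completes at 12
  J2: completes at 28
  J3: completes at 39
  J4: completes at 52
  J5: completes at 54
  J6: completes at 59
Sum = 244
Average = 244/6
= 40.67


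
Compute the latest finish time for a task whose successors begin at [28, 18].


LF = min of all successor start times
Successors start at: [28, 18]
LF = min(28, 18)
= 18


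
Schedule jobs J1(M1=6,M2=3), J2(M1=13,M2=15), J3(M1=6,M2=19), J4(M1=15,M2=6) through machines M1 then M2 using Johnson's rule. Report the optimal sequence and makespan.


Johnson's rule:
Group 1 (M1≤M2, sort by M1): ['J3', 'J2']
Group 2 (M1>M2, sort desc M2): ['J4', 'J1']
Sequence: J3 → J2 → J4 → J1
Makespan calculation:
  J3: M1 done=6, M2 done=25
  J2: M1 done=19, M2 done=40
  J4: M1 done=34, M2 done=46
  J1: M1 done=40, M2 done=49
= Sequence: J3 → J2 → J4 → J1, Makespan: 49


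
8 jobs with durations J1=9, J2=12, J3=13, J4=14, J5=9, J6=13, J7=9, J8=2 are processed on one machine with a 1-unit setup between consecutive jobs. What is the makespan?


Makespan = Σ processing + (n-1) × setup
= (9 + 12 + 13 + 14 + 9 + 13 + 9 + 2) + (8-1)×1
= 81 + 7
= 88 time units


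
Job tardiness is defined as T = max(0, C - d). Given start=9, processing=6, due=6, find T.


Completion = start + processing = 9 + 6 = 15
Tardiness = max(0, C - d) = max(0, 15 - 6)
= max(0, 9)
= 9


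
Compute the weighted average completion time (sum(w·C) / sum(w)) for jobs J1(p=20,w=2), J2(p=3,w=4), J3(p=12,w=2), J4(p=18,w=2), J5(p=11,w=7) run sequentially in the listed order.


Completion times:
  J1: C=20, w×C=2×20=40
  J2: C=23, w×C=4×23=92
  J3: C=35, w×C=2×35=70
  J4: C=53, w×C=2×53=106
  J5: C=64, w×C=7×64=448
Sum w×C = 756
Sum w = 17
Weighted avg = 756/17
= 44.47


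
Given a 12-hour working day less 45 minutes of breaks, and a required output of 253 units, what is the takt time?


Available = 12×60 - 45 = 675 min
Takt time = 675 / 253
= 2.67 min/unit


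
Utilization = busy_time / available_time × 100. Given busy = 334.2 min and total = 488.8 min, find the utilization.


Utilization = busy / total × 100
= 334.2 / 488.8 × 100
= 68.4%


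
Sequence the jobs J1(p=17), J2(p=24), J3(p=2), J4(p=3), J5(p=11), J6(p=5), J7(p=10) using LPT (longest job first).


LPT: sort by longest processing time first
  J2: p=24
  J1: p=17
  J5: p=11
  J7: p=10
  J6: p=5
  J4: p=3
  J3: p=2
Order: J2 → J1 → J5 → J7 → J6 → J4 → J3


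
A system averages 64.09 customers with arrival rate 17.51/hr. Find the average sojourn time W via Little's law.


Little's law: L = λW → W = L / λ
= 64.09 / 17.51
= 3.66 hours


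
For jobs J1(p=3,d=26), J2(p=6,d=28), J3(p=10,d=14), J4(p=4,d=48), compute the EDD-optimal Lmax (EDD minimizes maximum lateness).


EDD order: J3 → J1 → J2 → J4
Completion and lateness:
  J3: C=10, d=14, L=10-14=-4
  J1: C=13, d=26, L=13-26=-13
  J2: C=19, d=28, L=19-28=-9
  J4: C=23, d=48, L=23-48=-25
Lmax = max(-4, -13, -9, -25)
= -4


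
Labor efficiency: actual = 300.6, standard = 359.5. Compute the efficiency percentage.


Efficiency = (actual / standard) × 100
= (300.6 / 359.5) × 100
= 83.6%


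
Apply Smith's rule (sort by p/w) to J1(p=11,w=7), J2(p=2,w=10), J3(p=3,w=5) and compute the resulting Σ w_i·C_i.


WSPT order (by p/w): J2 → J3 → J1
  J2: C=2, w·C=10×2=20
  J3: C=5, w·C=5×5=25
  J1: C=16, w·C=7×16=112
Σ w·C = 157
= 157


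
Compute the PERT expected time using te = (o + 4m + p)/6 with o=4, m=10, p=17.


te = (o + 4m + p) / 6
= (4 + 4×10 + 17) / 6
= (4 + 40 + 17) / 6
= 61 / 6
= 10.17


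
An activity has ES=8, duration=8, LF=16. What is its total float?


EF = ES + duration = 8 + 8 = 16
LS = LF - duration = 16 - 8 = 8
Total Float = LF - EF = 16 - 16
(or LS - ES = 8 - 8)
= 0


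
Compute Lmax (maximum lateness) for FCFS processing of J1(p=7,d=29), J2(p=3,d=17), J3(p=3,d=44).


Lateness per job (L = C - d):
  J1: C=7, d=29, L=-22
  J2: C=10, d=17, L=-7
  J3: C=13, d=44, L=-31
Lmax = max(-22, -7, -31)
= -7


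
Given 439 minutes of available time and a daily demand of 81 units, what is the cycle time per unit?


Cycle time = available time / demand
= 439 / 81
= 5.42 min/unit


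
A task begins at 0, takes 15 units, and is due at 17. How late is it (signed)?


Completion = 0 + 15 = 15
Lateness = C - d = 15 - 17
= -2


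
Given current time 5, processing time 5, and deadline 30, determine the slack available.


Slack = due - current_time - processing
= 30 - 5 - 5
= 20


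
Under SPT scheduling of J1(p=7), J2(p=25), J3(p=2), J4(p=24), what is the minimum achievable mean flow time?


SPT order: J3 → J1 → J4 → J2
Completion times:
  J3: C=2
  J1: C=9
  J4: C=33
  J2: C=58
Sum = 102, n = 4
Mean flow = 102/4
= 25.50


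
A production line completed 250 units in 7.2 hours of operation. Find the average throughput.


Throughput = units / time
= 250 / 7.2
= 34.7 units/hour


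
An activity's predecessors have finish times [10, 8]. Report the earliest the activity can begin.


ES = max of all predecessor completion times
Predecessors: [10, 8]
ES = max(10, 8)
= 10


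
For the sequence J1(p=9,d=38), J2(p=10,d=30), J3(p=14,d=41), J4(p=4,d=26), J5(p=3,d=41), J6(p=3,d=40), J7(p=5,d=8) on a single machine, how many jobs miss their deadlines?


Completion vs due date:
  J1: C=9, d=38 → on time
  J2: C=19, d=30 → on time
  J3: C=33, d=41 → on time
  J4: C=37, d=26 → TARDY
  J5: C=40, d=41 → on time
  J6: C=43, d=40 → TARDY
  J7: C=48, d=8 → TARDY
Tardy jobs: J4, J6, J7
Count = 3


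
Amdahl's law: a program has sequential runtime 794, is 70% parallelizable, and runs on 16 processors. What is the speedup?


Amdahl's law: T_p = T × ((1-p) + p/N)
= 794 × ((1-0.7) + 0.7/16)
= 794 × (0.30 + 0.0437)
= 794 × 0.3438
= 272.94
Speedup = 794/272.94
= 2.91×


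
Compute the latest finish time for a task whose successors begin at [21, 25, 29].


LF = min of all successor start times
Successors start at: [21, 25, 29]
LF = min(21, 25, 29)
= 21


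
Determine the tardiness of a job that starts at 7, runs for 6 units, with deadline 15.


Completion = start + processing = 7 + 6 = 13
Tardiness = max(0, C - d) = max(0, 13 - 15)
= max(0, -2)
= 0


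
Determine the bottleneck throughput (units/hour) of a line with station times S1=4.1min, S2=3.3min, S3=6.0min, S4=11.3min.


Bottleneck = longest station time
Station times: [4.1, 3.3, 6.0, 11.3]
Max = 11.3 min
Rate = 60 / 11.3
= 5.31 units/hour (bottleneck: 11.3min)


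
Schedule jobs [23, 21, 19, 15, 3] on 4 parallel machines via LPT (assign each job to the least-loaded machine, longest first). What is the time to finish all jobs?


Jobs (LPT sorted): [23, 21, 19, 15, 3]
Machines: 4
  J=23 → Machine 1 (load: 0+23=23)
  J=21 → Machine 2 (load: 0+21=21)
  J=19 → Machine 3 (load: 0+19=19)
  J=15 → Machine 4 (load: 0+15=15)
  J=3 → Machine 4 (load: 15+3=18)
Machine loads: [23, 21, 19, 18]
Makespan = max = 23 time units


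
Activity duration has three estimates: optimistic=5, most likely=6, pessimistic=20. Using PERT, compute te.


te = (o + 4m + p) / 6
= (5 + 4×6 + 20) / 6
= (5 + 24 + 20) / 6
= 49 / 6
= 8.17


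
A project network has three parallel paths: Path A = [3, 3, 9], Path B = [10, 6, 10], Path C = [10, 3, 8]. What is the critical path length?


Path A: 3 + 3 + 9 = 15
Path B: 10 + 6 + 10 = 26
Path C: 10 + 3 + 8 = 21
Critical path = longest = max(15, 26, 21)
= 26 (Path B)


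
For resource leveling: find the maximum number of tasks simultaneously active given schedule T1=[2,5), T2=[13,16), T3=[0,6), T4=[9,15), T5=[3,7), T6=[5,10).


Check each time point for overlaps:
  t=3: 3 tasks active (T1, T3, T5)
Max concurrent = 3


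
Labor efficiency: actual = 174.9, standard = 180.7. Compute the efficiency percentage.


Efficiency = (actual / standard) × 100
= (174.9 / 180.7) × 100
= 96.8%


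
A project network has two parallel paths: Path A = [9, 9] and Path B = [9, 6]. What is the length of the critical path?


Path A: 9 + 9 = 18
Path B: 9 + 6 = 15
Critical path = longest = max(18, 15)
= 18 (Path A)


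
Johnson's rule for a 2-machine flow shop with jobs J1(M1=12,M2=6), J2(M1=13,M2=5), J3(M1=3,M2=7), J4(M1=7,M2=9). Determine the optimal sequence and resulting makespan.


Johnson's rule:
Group 1 (M1≤M2, sort by M1): ['J3', 'J4']
Group 2 (M1>M2, sort desc M2): ['J1', 'J2']
Sequence: J3 → J4 → J1 → J2
Makespan calculation:
  J3: M1 done=3, M2 done=10
  J4: M1 done=10, M2 done=19
  J1: M1 done=22, M2 done=28
  J2: M1 done=35, M2 done=40
= Sequence: J3 → J4 → J1 → J2, Makespan: 40


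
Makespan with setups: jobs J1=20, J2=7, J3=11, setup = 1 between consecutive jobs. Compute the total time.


Makespan = Σ processing + (n-1) × setup
= (20 + 7 + 11) + (3-1)×1
= 38 + 2
= 40 time units


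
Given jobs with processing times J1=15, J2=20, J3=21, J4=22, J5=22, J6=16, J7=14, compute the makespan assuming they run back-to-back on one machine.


Sequential makespan: sum all processing times
= 15 + 20 + 21 + 22 + 22 + 16 + 14
= 130 time units


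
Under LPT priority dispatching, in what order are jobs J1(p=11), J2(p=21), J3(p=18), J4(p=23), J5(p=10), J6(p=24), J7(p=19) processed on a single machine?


LPT: sort by longest processing time first
  J6: p=24
  J4: p=23
  J2: p=21
  J7: p=19
  J3: p=18
  J1: p=11
  J5: p=10
Order: J6 → J4 → J2 → J7 → J3 → J1 → J5


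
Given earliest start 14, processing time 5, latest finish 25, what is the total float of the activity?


EF = ES + duration = 14 + 5 = 19
LS = LF - duration = 25 - 5 = 20
Total Float = LF - EF = 25 - 19
(or LS - ES = 20 - 14)
= 6


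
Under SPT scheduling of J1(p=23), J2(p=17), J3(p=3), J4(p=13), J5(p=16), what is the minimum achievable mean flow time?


SPT order: J3 → J4 → J5 → J2 → J1
Completion times:
  J3: C=3
  J4: C=16
  J5: C=32
  J2: C=49
  J1: C=72
Sum = 172, n = 5
Mean flow = 172/5
= 34.40


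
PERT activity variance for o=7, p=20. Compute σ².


σ² = ((p - o) / 6)² = (p - o)² / 36
= (20 - 7)² / 36
= 13² / 36
= 169 / 36
= 4.6944


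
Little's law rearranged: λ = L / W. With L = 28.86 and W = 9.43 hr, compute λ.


Little's law: L = λW → λ = L / W
= 28.86 / 9.43
= 3.06 per hour


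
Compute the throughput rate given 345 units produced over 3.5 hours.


Throughput = units / time
= 345 / 3.5
= 98.6 units/hour


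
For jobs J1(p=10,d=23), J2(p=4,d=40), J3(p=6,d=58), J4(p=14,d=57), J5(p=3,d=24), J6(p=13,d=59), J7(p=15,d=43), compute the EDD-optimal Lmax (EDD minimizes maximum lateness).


EDD order: J1 → J5 → J2 → J7 → J4 → J3 → J6
Completion and lateness:
  J1: C=10, d=23, L=10-23=-13
  J5: C=13, d=24, L=13-24=-11
  J2: C=17, d=40, L=17-40=-23
  J7: C=32, d=43, L=32-43=-11
  J4: C=46, d=57, L=46-57=-11
  J3: C=52, d=58, L=52-58=-6
  J6: C=65, d=59, L=65-59=6
Lmax = max(-13, -11, -23, -11, -11, -6, 6)
= 6


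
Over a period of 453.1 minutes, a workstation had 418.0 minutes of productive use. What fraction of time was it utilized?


Utilization = busy / total × 100
= 418.0 / 453.1 × 100
= 92.3%


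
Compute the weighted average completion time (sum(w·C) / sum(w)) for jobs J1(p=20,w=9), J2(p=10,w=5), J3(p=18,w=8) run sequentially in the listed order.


Completion times:
  J1: C=20, w×C=9×20=180
  J2: C=30, w×C=5×30=150
  J3: C=48, w×C=8×48=384
Sum w×C = 714
Sum w = 22
Weighted avg = 714/22
= 32.45


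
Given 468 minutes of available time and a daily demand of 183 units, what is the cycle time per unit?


Cycle time = available time / demand
= 468 / 183
= 2.56 min/unit


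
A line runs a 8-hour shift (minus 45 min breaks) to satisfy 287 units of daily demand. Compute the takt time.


Available = 8×60 - 45 = 435 min
Takt time = 435 / 287
= 1.52 min/unit


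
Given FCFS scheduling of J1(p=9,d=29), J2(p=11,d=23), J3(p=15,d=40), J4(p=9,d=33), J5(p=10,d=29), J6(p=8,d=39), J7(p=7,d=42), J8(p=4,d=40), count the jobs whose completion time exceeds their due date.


Completion vs due date:
  J1: C=9, d=29 → on time
  J2: C=20, d=23 → on time
  J3: C=35, d=40 → on time
  J4: C=44, d=33 → TARDY
  J5: C=54, d=29 → TARDY
  J6: C=62, d=39 → TARDY
  J7: C=69, d=42 → TARDY
  J8: C=73, d=40 → TARDY
Tardy jobs: J4, J5, J6, J7, J8
Count = 5


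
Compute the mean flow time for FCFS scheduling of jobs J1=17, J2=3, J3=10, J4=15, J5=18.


Completion times:
  J1: completes at 17
  J2: completes at 20
  J3: completes at 30
  J4: completes at 45
  J5: completes at 63
Sum = 175
Average = 175/5
= 35.00


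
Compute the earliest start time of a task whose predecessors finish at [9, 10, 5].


ES = max of all predecessor completion times
Predecessors: [9, 10, 5]
ES = max(9, 10, 5)
= 10


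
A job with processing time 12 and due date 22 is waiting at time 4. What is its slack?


Slack = due - current_time - processing
= 22 - 4 - 12
= 6


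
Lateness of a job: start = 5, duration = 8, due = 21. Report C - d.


Completion = 5 + 8 = 13
Lateness = C - d = 13 - 21
= -8


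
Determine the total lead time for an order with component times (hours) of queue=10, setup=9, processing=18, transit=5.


Lead time = queue + setup + processing + transit
= 10 + 9 + 18 + 5
= 42 hours


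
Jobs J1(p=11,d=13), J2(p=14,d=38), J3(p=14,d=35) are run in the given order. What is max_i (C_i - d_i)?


Lateness per job (L = C - d):
  J1: C=11, d=13, L=-2
  J2: C=25, d=38, L=-13
  J3: C=39, d=35, L=4
Lmax = max(-2, -13, 4)
= 4


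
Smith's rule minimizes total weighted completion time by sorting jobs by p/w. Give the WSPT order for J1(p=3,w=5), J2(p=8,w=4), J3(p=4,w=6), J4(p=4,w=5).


WSPT (Smith's rule): sort by p/w ascending
  J1: p/w = 3/5 = 0.600
  J3: p/w = 4/6 = 0.667
  J4: p/w = 4/5 = 0.800
  J2: p/w = 8/4 = 2.000
Order: J1 → J3 → J4 → J2


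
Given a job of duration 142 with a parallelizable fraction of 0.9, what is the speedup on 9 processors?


Amdahl's law: T_p = T × ((1-p) + p/N)
= 142 × ((1-0.9) + 0.9/9)
= 142 × (0.10 + 0.1000)
= 142 × 0.2000
= 28.40
Speedup = 142/28.40
= 5.00×


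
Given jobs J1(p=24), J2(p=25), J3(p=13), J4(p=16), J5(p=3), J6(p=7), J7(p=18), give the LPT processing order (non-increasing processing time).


LPT: sort by longest processing time first
  J2: p=25
  J1: p=24
  J7: p=18
  J4: p=16
  J3: p=13
  J6: p=7
  J5: p=3
Order: J2 → J1 → J7 → J4 → J3 → J6 → J5


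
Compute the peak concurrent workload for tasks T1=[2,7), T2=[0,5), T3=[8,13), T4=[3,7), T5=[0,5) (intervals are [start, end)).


Check each time point for overlaps:
  t=3: 4 tasks active (T1, T2, T4, T5)
Max concurrent = 4


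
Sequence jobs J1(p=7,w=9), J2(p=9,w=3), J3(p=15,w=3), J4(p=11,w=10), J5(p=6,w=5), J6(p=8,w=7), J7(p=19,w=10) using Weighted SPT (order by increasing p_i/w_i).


WSPT (Smith's rule): sort by p/w ascending
  J1: p/w = 7/9 = 0.778
  J4: p/w = 11/10 = 1.100
  J6: p/w = 8/7 = 1.143
  J5: p/w = 6/5 = 1.200
  J7: p/w = 19/10 = 1.900
  J2: p/w = 9/3 = 3.000
  J3: p/w = 15/3 = 5.000
Order: J1 → J4 → J6 → J5 → J7 → J2 → J3


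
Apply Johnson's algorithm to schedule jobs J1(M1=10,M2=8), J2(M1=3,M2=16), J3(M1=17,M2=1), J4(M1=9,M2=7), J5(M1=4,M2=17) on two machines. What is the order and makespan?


Johnson's rule:
Group 1 (M1≤M2, sort by M1): ['J2', 'J5']
Group 2 (M1>M2, sort desc M2): ['J1', 'J4', 'J3']
Sequence: J2 → J5 → J1 → J4 → J3
Makespan calculation:
  J2: M1 done=3, M2 done=19
  J5: M1 done=7, M2 done=36
  J1: M1 done=17, M2 done=44
  J4: M1 done=26, M2 done=51
  J3: M1 done=43, M2 done=52
= Sequence: J2 → J5 → J1 → J4 → J3, Makespan: 52


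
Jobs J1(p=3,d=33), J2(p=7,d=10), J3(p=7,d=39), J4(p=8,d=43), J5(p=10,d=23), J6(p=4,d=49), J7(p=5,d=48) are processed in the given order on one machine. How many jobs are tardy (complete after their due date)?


Completion vs due date:
  J1: C=3, d=33 → on time
  J2: C=10, d=10 → on time
  J3: C=17, d=39 → on time
  J4: C=25, d=43 → on time
  J5: C=35, d=23 → TARDY
  J6: C=39, d=49 → on time
  J7: C=44, d=48 → on time
Tardy jobs: J5
Count = 1


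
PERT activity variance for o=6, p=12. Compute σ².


σ² = ((p - o) / 6)² = (p - o)² / 36
= (12 - 6)² / 36
= 6² / 36
= 36 / 36
= 1.0000


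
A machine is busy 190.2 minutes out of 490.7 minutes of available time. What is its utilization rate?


Utilization = busy / total × 100
= 190.2 / 490.7 × 100
= 38.8%


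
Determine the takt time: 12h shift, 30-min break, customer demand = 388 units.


Available = 12×60 - 30 = 690 min
Takt time = 690 / 388
= 1.78 min/unit


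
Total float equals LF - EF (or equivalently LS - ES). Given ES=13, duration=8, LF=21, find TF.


EF = ES + duration = 13 + 8 = 21
LS = LF - duration = 21 - 8 = 13
Total Float = LF - EF = 21 - 21
(or LS - ES = 13 - 13)
= 0


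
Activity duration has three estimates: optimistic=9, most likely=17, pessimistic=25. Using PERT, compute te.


te = (o + 4m + p) / 6
= (9 + 4×17 + 25) / 6
= (9 + 68 + 25) / 6
= 102 / 6
= 17.00


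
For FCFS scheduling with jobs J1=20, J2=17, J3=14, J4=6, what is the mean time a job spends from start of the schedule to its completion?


Completion times:
  J1: completes at 20
  J2: completes at 37
  J3: completes at 51
  J4: completes at 57
Sum = 165
Average = 165/4
= 41.25


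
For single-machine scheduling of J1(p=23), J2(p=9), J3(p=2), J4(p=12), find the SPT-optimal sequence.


SPT: sort by shortest processing time
  J3: p=2
  J2: p=9
  J4: p=12
  J1: p=23
Order: J3 → J2 → J4 → J1


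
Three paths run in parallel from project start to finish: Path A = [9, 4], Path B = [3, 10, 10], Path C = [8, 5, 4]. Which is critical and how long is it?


Path A: 9 + 4 = 13
Path B: 3 + 10 + 10 = 23
Path C: 8 + 5 + 4 = 17
Critical path = longest = max(13, 23, 17)
= 23 (Path B)


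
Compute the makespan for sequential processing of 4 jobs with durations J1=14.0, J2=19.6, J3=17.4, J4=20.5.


Sequential makespan: sum all processing times
= 14.0 + 19.6 + 17.4 + 20.5
= 71.5 time units


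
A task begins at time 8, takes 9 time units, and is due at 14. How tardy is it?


Completion = start + processing = 8 + 9 = 17
Tardiness = max(0, C - d) = max(0, 17 - 14)
= max(0, 3)
= 3


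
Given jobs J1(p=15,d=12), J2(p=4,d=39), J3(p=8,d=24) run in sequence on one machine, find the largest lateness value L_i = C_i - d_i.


Lateness per job (L = C - d):
  J1: C=15, d=12, L=3
  J2: C=19, d=39, L=-20
  J3: C=27, d=24, L=3
Lmax = max(3, -20, 3)
= 3


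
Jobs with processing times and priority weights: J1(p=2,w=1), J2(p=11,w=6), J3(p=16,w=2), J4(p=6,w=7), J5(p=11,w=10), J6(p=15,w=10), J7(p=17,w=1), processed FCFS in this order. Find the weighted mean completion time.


Completion times:
  J1: C=2, w×C=1×2=2
  J2: C=13, w×C=6×13=78
  J3: C=29, w×C=2×29=58
  J4: C=35, w×C=7×35=245
  J5: C=46, w×C=10×46=460
  J6: C=61, w×C=10×61=610
  J7: C=78, w×C=1×78=78
Sum w×C = 1531
Sum w = 37
Weighted avg = 1531/37
= 41.38


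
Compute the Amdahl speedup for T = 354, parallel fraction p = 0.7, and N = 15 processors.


Amdahl's law: T_p = T × ((1-p) + p/N)
= 354 × ((1-0.7) + 0.7/15)
= 354 × (0.30 + 0.0467)
= 354 × 0.3467
= 122.72
Speedup = 354/122.72
= 2.88×


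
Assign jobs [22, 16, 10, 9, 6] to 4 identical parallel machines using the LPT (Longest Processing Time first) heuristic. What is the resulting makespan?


Jobs (LPT sorted): [22, 16, 10, 9, 6]
Machines: 4
  J=22 → Machine 1 (load: 0+22=22)
  J=16 → Machine 2 (load: 0+16=16)
  J=10 → Machine 3 (load: 0+10=10)
  J=9 → Machine 4 (load: 0+9=9)
  J=6 → Machine 4 (load: 9+6=15)
Machine loads: [22, 16, 10, 15]
Makespan = max = 22 time units


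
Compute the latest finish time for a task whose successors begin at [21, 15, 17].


LF = min of all successor start times
Successors start at: [21, 15, 17]
LF = min(21, 15, 17)
= 15
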